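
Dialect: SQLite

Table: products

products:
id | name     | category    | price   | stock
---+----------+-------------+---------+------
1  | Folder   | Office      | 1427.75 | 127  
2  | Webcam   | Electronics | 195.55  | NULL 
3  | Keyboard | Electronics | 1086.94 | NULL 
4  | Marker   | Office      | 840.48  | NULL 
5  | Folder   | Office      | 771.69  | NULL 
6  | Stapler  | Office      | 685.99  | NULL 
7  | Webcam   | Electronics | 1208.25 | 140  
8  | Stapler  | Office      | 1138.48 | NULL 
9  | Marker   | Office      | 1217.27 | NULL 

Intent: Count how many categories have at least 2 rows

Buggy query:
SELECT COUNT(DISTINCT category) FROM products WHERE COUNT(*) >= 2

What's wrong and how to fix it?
Bug: COUNT(*) cannot appear in WHERE; the per-group count doesn't exist yet

Fix: Use a subquery that GROUPs and filters with HAVING, then count its rows

Corrected query:
SELECT COUNT(*) FROM (SELECT category FROM products GROUP BY category HAVING COUNT(*) >= 2)

Result:
COUNT(*)
--------
2       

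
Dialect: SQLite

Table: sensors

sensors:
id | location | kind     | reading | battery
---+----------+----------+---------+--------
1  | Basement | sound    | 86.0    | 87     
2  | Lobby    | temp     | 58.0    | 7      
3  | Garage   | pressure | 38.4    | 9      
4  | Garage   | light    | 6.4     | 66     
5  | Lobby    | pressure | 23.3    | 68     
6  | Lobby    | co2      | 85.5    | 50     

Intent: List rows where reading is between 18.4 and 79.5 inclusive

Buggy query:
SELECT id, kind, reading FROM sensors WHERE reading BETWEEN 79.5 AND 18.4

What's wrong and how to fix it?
Bug: The bounds are reversed; BETWEEN a AND b requires a <= b to match anything

Fix: Write BETWEEN 18.4 AND 79.5

Corrected query:
SELECT id, kind, reading FROM sensors WHERE reading BETWEEN 18.4 AND 79.5

Result:
id | kind     | reading
---+----------+--------
2  | temp     | 58     
3  | pressure | 38.4   
5  | pressure | 23.3   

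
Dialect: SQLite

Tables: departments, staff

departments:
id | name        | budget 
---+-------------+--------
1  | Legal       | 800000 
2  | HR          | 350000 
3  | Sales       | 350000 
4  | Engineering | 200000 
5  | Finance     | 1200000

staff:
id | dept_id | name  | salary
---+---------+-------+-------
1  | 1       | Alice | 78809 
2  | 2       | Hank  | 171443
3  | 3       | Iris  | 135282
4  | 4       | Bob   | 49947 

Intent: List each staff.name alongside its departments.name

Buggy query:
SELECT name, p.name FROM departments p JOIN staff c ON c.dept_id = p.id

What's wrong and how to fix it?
Bug: 'name' exists in both joined tables, so the database can't tell which one is meant

Fix: Prefix ambiguous columns with the table alias

Corrected query:
SELECT c.name, p.name FROM departments p JOIN staff c ON c.dept_id = p.id

Result:
name  | name       
------+------------
Alice | Legal      
Hank  | HR         
Iris  | Sales      
Bob   | Engineering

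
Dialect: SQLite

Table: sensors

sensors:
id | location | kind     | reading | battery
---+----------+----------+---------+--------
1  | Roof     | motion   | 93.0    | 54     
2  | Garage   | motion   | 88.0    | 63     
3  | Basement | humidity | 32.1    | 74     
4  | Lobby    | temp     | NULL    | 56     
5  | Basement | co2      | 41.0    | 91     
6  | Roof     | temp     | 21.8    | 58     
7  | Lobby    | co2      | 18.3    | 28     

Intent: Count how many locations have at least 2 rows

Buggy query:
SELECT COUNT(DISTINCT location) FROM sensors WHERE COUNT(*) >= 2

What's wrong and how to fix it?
Bug: WHERE filters individual rows, not groups, so a group-level COUNT is invalid there

Fix: Group first with HAVING COUNT(*) >= 2, then COUNT the resulting groups

Corrected query:
SELECT COUNT(*) FROM (SELECT location FROM sensors GROUP BY location HAVING COUNT(*) >= 2)

Result:
COUNT(*)
--------
3       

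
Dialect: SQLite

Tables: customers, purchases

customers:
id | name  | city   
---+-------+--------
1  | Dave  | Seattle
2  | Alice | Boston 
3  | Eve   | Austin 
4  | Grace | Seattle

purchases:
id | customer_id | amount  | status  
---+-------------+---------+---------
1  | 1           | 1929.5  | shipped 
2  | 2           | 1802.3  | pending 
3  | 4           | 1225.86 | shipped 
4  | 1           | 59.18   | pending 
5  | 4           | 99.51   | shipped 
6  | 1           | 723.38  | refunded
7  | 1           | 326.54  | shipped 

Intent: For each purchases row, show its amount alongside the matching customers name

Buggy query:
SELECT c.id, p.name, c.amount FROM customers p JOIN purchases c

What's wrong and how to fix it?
Bug: Missing join condition: each purchases row is matched to all customers rows instead of just its own

Fix: Add ON c.customer_id = p.id to the JOIN

Corrected query:
SELECT c.id, p.name, c.amount FROM customers p JOIN purchases c ON c.customer_id = p.id

Result:
id | name  | amount 
---+-------+--------
1  | Dave  | 1929.5 
2  | Alice | 1802.3 
3  | Grace | 1225.86
4  | Dave  | 59.18  
5  | Grace | 99.51  
6  | Dave  | 723.38 
7  | Dave  | 326.54 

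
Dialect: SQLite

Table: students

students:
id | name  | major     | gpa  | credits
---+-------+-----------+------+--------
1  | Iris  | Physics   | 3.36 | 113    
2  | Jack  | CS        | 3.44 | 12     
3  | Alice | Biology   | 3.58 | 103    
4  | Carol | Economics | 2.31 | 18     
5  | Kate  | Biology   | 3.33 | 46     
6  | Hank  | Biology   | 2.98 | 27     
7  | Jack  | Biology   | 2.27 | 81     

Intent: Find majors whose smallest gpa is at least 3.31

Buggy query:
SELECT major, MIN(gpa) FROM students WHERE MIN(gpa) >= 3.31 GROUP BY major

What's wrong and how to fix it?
Bug: Aggregates like MIN are computed per group after WHERE runs

Fix: Replace WHERE with HAVING after the GROUP BY

Corrected query:
SELECT major, MIN(gpa) FROM students GROUP BY major HAVING MIN(gpa) >= 3.31

Result:
major   | MIN(gpa)
--------+---------
CS      | 3.44    
Physics | 3.36    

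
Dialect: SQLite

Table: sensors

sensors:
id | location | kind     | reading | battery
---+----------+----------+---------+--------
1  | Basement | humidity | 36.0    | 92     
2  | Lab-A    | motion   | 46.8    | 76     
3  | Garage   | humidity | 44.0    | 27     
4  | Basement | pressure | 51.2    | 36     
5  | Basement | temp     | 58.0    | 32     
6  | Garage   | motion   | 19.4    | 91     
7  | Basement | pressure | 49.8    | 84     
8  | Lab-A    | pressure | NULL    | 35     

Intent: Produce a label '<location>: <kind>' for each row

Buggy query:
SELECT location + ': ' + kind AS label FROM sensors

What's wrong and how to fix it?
Bug: '+' is numeric addition; on text columns SQLite converts them to 0 instead of concatenating

Fix: Replace + with || to concatenate text

Corrected query:
SELECT location || ': ' || kind AS label FROM sensors

Result:
label             
------------------
Basement: humidity
Lab-A: motion     
Garage: humidity  
Basement: pressure
Basement: temp    
Garage: motion    
Basement: pressure
Lab-A: pressure   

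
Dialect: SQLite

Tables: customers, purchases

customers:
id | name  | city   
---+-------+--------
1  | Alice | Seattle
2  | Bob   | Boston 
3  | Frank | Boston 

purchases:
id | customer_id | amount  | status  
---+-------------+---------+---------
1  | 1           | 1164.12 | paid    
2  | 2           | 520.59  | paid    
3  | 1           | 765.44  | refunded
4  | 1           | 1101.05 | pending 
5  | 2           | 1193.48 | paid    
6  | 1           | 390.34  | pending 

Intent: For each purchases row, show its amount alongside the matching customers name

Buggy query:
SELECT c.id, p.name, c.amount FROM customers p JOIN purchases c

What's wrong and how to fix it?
Bug: JOIN with no ON clause produces a cartesian product; every purchases row pairs with every customers row

Fix: Specify the join condition linking the foreign key to the parent id

Corrected query:
SELECT c.id, p.name, c.amount FROM customers p JOIN purchases c ON c.customer_id = p.id

Result:
id | name  | amount 
---+-------+--------
1  | Alice | 1164.12
2  | Bob   | 520.59 
3  | Alice | 765.44 
4  | Alice | 1101.05
5  | Bob   | 1193.48
6  | Alice | 390.34 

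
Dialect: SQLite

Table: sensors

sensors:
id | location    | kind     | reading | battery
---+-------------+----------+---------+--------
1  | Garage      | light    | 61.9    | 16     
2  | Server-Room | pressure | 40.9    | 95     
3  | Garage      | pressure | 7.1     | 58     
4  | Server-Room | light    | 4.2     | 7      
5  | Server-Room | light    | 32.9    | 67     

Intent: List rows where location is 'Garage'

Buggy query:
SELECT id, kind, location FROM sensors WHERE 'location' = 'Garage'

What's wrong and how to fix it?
Bug: 'location' in single quotes is a string literal, not the column; the comparison is literal-vs-literal and never true

Fix: Remove the quotes around the column name (or use double quotes for an identifier)

Corrected query:
SELECT id, kind, location FROM sensors WHERE location = 'Garage'

Result:
id | kind     | location
---+----------+---------
1  | light    | Garage  
3  | pressure | Garage  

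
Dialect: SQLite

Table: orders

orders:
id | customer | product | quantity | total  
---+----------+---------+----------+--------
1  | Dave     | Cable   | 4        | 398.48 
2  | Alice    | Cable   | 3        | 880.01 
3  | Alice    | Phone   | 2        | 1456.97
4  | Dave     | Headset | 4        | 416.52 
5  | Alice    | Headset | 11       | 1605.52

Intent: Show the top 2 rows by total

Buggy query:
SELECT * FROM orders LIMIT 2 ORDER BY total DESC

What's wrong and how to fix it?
Bug: LIMIT must come after ORDER BY

Fix: Sort with ORDER BY, then apply LIMIT

Corrected query:
SELECT * FROM orders ORDER BY total DESC LIMIT 2

Result:
id | customer | product | quantity | total  
---+----------+---------+----------+--------
5  | Alice    | Headset | 11       | 1605.52
3  | Alice    | Phone   | 2        | 1456.97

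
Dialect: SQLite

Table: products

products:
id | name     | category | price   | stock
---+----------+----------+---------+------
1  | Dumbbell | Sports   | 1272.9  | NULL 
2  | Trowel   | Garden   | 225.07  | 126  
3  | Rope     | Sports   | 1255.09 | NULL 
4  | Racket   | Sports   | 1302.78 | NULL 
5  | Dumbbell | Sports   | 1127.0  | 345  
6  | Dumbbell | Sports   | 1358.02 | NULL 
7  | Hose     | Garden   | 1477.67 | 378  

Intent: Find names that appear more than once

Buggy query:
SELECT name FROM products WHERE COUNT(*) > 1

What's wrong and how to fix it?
Bug: WHERE can't reference COUNT(*); aggregates are computed after WHERE

Fix: GROUP BY name, then filter groups with HAVING COUNT(*) > 1

Corrected query:
SELECT name FROM products GROUP BY name HAVING COUNT(*) > 1

Result:
name    
--------
Dumbbell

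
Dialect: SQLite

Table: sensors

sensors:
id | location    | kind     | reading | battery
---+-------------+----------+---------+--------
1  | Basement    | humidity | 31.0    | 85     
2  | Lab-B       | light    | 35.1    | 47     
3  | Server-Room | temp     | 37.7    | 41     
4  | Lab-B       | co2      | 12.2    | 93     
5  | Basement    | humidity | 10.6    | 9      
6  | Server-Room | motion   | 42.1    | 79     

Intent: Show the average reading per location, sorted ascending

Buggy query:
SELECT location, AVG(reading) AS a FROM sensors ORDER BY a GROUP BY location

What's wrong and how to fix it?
Bug: ORDER BY appears before GROUP BY; SQL clause order requires GROUP BY first

Fix: Move ORDER BY to the end, after GROUP BY

Corrected query:
SELECT location, AVG(reading) AS a FROM sensors GROUP BY location ORDER BY a

Result:
location    | a    
------------+------
Basement    | 20.8 
Lab-B       | 23.65
Server-Room | 39.9 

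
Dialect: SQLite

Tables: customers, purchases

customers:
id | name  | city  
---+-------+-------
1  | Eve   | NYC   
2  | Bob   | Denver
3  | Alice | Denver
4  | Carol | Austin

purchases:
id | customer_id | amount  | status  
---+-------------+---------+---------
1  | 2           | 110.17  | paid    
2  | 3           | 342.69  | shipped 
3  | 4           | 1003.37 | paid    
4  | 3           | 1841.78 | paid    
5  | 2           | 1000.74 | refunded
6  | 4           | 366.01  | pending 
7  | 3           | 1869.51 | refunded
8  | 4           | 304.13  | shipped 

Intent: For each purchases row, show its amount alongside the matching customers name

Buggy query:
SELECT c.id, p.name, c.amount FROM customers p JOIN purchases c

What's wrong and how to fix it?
Bug: Missing join condition: each purchases row is matched to all customers rows instead of just its own

Fix: Specify the join condition linking the foreign key to the parent id

Corrected query:
SELECT c.id, p.name, c.amount FROM customers p JOIN purchases c ON c.customer_id = p.id

Result:
id | name  | amount 
---+-------+--------
1  | Bob   | 110.17 
2  | Alice | 342.69 
3  | Carol | 1003.37
4  | Alice | 1841.78
5  | Bob   | 1000.74
6  | Carol | 366.01 
7  | Alice | 1869.51
8  | Carol | 304.13 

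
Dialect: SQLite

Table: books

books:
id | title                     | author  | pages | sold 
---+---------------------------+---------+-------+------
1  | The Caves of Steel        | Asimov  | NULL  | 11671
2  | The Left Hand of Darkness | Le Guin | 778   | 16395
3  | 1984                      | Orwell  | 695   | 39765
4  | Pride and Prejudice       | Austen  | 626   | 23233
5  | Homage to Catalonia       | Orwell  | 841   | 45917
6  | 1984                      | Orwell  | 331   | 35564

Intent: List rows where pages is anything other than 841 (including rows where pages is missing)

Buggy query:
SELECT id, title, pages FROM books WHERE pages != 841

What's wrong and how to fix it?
Bug: 'pages != 841' is unknown when pages is NULL, so NULL rows are silently excluded

Fix: Add an explicit OR pages IS NULL to include the missing-value rows

Corrected query:
SELECT id, title, pages FROM books WHERE pages != 841 OR pages IS NULL

Result:
id | title                     | pages
---+---------------------------+------
1  | The Caves of Steel        | NULL 
2  | The Left Hand of Darkness | 778  
3  | 1984                      | 695  
4  | Pride and Prejudice       | 626  
6  | 1984                      | 331  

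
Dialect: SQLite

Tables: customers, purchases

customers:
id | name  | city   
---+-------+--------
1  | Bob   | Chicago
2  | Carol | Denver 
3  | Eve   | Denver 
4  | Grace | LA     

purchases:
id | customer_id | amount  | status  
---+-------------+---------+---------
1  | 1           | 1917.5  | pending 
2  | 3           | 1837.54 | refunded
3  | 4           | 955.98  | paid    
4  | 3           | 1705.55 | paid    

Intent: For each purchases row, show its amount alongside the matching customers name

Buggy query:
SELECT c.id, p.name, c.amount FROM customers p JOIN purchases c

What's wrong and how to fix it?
Bug: Missing join condition: each purchases row is matched to all customers rows instead of just its own

Fix: Specify the join condition linking the foreign key to the parent id

Corrected query:
SELECT c.id, p.name, c.amount FROM customers p JOIN purchases c ON c.customer_id = p.id

Result:
id | name  | amount 
---+-------+--------
1  | Bob   | 1917.5 
2  | Eve   | 1837.54
3  | Grace | 955.98 
4  | Eve   | 1705.55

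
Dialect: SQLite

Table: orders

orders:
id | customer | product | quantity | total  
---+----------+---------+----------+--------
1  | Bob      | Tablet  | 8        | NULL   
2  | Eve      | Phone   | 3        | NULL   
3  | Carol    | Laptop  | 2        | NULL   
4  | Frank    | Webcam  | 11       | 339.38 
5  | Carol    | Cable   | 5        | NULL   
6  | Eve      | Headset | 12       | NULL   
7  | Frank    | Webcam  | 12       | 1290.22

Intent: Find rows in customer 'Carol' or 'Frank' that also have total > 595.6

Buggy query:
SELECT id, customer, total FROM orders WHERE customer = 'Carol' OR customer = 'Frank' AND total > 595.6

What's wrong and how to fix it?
Bug: AND binds tighter than OR, so this parses as customer = 'Carol' OR (customer = 'Frank' AND total > 595.6)

Fix: Add parentheses around the OR so the AND applies to both alternatives

Corrected query:
SELECT id, customer, total FROM orders WHERE (customer = 'Carol' OR customer = 'Frank') AND total > 595.6

Result:
id | customer | total  
---+----------+--------
7  | Frank    | 1290.22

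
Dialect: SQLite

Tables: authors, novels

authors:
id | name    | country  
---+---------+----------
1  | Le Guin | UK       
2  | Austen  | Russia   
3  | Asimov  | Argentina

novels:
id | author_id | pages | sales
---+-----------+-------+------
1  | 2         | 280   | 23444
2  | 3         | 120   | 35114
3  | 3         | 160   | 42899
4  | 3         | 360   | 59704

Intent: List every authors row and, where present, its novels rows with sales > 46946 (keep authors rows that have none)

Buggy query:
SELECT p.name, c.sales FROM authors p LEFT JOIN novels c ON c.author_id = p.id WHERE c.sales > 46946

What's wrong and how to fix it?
Bug: A WHERE condition on the right-hand table after LEFT JOIN drops unmatched parents

Fix: Move the right-table condition into the ON clause so unmatched parents are kept

Corrected query:
SELECT p.name, c.sales FROM authors p LEFT JOIN novels c ON c.author_id = p.id AND c.sales > 46946

Result:
name    | sales
--------+------
Le Guin | NULL 
Austen  | NULL 
Asimov  | 59704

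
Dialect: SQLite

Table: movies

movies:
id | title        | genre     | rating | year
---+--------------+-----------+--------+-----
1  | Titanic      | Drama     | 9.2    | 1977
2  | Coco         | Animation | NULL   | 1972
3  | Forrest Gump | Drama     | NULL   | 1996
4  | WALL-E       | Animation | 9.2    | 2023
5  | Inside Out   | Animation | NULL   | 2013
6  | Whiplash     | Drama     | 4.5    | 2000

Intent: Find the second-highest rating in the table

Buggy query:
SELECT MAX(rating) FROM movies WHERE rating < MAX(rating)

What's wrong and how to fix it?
Bug: The inner MAX is an aggregate inside WHERE, which is not allowed

Fix: Compute the overall MAX in a subquery, then take MAX of rows below it

Corrected query:
SELECT MAX(rating) FROM movies WHERE rating < (SELECT MAX(rating) FROM movies)

Result:
MAX(rating)
-----------
4.5        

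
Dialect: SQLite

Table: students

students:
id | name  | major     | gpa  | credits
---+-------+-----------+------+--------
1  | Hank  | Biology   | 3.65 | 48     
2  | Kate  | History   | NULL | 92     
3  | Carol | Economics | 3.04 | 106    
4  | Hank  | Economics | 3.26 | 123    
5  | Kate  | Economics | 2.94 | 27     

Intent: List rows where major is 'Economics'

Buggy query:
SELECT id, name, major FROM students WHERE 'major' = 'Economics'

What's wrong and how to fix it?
Bug: 'major' in single quotes is a string literal, not the column; the comparison is literal-vs-literal and never true

Fix: Remove the quotes around the column name (or use double quotes for an identifier)

Corrected query:
SELECT id, name, major FROM students WHERE major = 'Economics'

Result:
id | name  | major    
---+-------+----------
3  | Carol | Economics
4  | Hank  | Economics
5  | Kate  | Economics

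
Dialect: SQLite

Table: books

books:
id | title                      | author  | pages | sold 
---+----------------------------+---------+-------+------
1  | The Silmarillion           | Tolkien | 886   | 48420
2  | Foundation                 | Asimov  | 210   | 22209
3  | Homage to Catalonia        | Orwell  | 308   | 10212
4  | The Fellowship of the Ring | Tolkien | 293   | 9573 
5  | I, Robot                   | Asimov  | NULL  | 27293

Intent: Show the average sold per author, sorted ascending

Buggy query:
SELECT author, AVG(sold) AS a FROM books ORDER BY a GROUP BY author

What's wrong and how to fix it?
Bug: GROUP BY must precede ORDER BY

Fix: Move ORDER BY to the end, after GROUP BY

Corrected query:
SELECT author, AVG(sold) AS a FROM books GROUP BY author ORDER BY a

Result:
author  | a      
--------+--------
Orwell  | 10212  
Asimov  | 24751  
Tolkien | 28996.5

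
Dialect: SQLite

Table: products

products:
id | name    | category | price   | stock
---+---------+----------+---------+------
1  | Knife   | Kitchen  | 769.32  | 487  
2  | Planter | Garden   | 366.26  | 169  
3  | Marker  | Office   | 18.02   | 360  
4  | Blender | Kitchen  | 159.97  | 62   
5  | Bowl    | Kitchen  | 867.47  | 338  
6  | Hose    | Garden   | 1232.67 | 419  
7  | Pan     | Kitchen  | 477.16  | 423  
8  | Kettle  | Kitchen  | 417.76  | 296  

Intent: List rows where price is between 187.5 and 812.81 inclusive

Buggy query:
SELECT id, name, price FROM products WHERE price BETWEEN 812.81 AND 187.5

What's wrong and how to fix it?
Bug: The bounds are reversed; BETWEEN a AND b requires a <= b to match anything

Fix: Write BETWEEN 187.5 AND 812.81

Corrected query:
SELECT id, name, price FROM products WHERE price BETWEEN 187.5 AND 812.81

Result:
id | name    | price 
---+---------+-------
1  | Knife   | 769.32
2  | Planter | 366.26
7  | Pan     | 477.16
8  | Kettle  | 417.76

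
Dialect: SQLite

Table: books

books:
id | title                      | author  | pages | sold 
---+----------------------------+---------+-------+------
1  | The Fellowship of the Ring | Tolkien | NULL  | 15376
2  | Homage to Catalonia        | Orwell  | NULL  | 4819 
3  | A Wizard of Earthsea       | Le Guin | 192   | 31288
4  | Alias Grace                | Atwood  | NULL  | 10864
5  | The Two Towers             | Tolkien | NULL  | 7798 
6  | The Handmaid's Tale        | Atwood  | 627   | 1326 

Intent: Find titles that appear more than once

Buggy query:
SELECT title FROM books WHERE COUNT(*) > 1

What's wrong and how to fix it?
Bug: WHERE can't reference COUNT(*); aggregates are computed after WHERE

Fix: GROUP BY title, then filter groups with HAVING COUNT(*) > 1

Corrected query:
SELECT title FROM books GROUP BY title HAVING COUNT(*) > 1

Result:
(no rows)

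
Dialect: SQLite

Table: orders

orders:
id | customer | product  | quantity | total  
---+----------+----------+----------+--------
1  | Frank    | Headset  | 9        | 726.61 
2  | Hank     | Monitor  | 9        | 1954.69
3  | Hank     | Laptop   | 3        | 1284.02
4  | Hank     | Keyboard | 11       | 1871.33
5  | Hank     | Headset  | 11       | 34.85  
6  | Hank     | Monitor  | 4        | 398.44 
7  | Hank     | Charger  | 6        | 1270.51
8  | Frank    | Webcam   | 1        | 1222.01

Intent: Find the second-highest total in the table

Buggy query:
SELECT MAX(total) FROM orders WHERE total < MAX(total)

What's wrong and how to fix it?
Bug: MAX(total) on the right of the comparison is an aggregate-in-WHERE error

Fix: Compute the overall MAX in a subquery, then take MAX of rows below it

Corrected query:
SELECT MAX(total) FROM orders WHERE total < (SELECT MAX(total) FROM orders)

Result:
MAX(total)
----------
1871.33   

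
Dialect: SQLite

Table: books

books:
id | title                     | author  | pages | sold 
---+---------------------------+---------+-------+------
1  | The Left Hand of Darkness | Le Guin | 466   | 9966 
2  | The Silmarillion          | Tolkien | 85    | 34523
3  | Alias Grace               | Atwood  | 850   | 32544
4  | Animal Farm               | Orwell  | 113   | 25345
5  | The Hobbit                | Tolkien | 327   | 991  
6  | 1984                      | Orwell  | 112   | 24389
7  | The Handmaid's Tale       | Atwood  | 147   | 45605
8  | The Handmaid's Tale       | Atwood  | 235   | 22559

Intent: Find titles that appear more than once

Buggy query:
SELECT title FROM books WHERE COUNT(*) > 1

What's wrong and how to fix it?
Bug: COUNT(*) is an aggregate and cannot be used in WHERE

Fix: GROUP BY title, then filter groups with HAVING COUNT(*) > 1

Corrected query:
SELECT title FROM books GROUP BY title HAVING COUNT(*) > 1

Result:
title              
-------------------
The Handmaid's Tale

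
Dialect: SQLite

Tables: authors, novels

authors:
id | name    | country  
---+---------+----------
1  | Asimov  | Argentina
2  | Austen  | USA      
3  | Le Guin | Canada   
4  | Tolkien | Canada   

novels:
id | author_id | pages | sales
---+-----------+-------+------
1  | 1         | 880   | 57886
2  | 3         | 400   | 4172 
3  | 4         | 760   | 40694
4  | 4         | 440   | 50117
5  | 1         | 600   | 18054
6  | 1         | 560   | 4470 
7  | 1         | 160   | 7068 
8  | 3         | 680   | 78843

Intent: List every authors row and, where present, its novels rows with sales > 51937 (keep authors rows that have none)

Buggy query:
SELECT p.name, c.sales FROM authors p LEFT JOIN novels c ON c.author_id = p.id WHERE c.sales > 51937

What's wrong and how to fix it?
Bug: Filtering c.sales in WHERE discards the NULL rows produced by LEFT JOIN, turning it into an inner join

Fix: Move the right-table condition into the ON clause so unmatched parents are kept

Corrected query:
SELECT p.name, c.sales FROM authors p LEFT JOIN novels c ON c.author_id = p.id AND c.sales > 51937

Result:
name    | sales
--------+------
Asimov  | 57886
Austen  | NULL 
Le Guin | 78843
Tolkien | NULL 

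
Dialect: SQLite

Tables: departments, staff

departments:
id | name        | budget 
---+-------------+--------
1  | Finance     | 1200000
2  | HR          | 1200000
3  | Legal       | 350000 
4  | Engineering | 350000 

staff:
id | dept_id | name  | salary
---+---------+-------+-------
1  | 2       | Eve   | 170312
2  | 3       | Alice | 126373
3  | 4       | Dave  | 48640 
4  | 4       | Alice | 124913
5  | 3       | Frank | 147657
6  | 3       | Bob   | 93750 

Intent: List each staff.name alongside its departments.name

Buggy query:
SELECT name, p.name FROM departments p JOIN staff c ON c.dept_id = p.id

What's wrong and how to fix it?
Bug: Both tables have a 'name' column; the unqualified reference is ambiguous

Fix: Qualify the column with its table alias (c.name)

Corrected query:
SELECT c.name, p.name FROM departments p JOIN staff c ON c.dept_id = p.id

Result:
name  | name       
------+------------
Eve   | HR         
Alice | Legal      
Dave  | Engineering
Alice | Engineering
Frank | Legal      
Bob   | Legal      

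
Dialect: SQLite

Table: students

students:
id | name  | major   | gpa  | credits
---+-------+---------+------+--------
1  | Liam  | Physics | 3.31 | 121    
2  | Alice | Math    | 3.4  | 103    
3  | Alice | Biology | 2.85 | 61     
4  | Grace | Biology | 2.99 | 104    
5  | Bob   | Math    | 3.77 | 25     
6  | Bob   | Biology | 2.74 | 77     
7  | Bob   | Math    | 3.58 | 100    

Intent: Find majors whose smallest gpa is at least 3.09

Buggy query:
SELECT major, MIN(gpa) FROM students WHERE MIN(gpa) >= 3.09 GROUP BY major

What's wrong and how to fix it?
Bug: MIN() in WHERE is a misuse of aggregate

Fix: Replace WHERE with HAVING after the GROUP BY

Corrected query:
SELECT major, MIN(gpa) FROM students GROUP BY major HAVING MIN(gpa) >= 3.09

Result:
major   | MIN(gpa)
--------+---------
Math    | 3.4     
Physics | 3.31    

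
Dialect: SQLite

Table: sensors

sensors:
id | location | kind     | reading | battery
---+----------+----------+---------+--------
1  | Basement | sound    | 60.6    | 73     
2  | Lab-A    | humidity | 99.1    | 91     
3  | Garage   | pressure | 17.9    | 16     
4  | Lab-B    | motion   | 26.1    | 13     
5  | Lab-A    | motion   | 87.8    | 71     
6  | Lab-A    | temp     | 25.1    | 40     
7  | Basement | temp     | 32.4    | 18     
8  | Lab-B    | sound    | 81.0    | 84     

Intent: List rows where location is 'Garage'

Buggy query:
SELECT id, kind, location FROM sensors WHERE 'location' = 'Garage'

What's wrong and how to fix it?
Bug: 'location' in single quotes is a string literal, not the column; the comparison is literal-vs-literal and never true

Fix: Remove the quotes around the column name (or use double quotes for an identifier)

Corrected query:
SELECT id, kind, location FROM sensors WHERE location = 'Garage'

Result:
id | kind     | location
---+----------+---------
3  | pressure | Garage  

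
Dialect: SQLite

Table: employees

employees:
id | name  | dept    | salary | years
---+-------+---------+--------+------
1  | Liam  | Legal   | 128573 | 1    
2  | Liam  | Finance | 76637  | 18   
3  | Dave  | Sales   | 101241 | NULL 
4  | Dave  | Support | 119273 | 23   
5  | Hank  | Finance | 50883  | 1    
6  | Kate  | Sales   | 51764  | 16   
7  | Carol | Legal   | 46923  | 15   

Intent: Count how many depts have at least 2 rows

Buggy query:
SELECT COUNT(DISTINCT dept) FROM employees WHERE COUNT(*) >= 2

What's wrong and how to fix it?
Bug: WHERE filters individual rows, not groups, so a group-level COUNT is invalid there

Fix: Group first with HAVING COUNT(*) >= 2, then COUNT the resulting groups

Corrected query:
SELECT COUNT(*) FROM (SELECT dept FROM employees GROUP BY dept HAVING COUNT(*) >= 2)

Result:
COUNT(*)
--------
3       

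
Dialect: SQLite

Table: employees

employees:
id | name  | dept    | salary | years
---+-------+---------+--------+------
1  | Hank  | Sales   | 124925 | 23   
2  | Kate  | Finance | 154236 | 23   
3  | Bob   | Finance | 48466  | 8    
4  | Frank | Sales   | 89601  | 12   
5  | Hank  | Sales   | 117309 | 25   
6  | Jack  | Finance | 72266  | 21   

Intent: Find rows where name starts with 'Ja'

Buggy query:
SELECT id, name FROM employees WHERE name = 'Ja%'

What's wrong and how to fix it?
Bug: Wildcards only work with LIKE; '=' treats '%' as a literal character

Fix: Replace '=' with LIKE so 'Ja%' is treated as a pattern

Corrected query:
SELECT id, name FROM employees WHERE name LIKE 'Ja%'

Result:
id | name
---+-----
6  | Jack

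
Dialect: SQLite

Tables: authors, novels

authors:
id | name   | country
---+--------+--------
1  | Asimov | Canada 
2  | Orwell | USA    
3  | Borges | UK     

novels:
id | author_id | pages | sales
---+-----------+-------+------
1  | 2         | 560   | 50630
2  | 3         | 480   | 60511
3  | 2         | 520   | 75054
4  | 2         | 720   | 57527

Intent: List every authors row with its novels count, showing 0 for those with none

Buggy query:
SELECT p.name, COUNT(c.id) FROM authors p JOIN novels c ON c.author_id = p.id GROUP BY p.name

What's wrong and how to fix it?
Bug: INNER JOIN drops authors rows that have no matching novels rows

Fix: Use LEFT JOIN so parents without children still appear (COUNT(c.id) gives 0)

Corrected query:
SELECT p.name, COUNT(c.id) FROM authors p LEFT JOIN novels c ON c.author_id = p.id GROUP BY p.name

Result:
name   | COUNT(c.id)
-------+------------
Asimov | 0          
Borges | 1          
Orwell | 3          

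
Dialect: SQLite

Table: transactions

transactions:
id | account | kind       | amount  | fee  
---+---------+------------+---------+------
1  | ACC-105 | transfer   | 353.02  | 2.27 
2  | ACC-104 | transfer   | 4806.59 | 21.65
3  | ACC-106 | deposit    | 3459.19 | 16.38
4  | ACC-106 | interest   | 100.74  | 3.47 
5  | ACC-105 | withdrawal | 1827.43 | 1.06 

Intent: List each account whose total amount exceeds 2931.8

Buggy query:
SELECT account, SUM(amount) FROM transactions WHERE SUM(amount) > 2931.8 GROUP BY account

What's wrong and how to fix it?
Bug: WHERE runs before GROUP BY, so aggregates aren't available there

Fix: Move the aggregate condition to a HAVING clause

Corrected query:
SELECT account, SUM(amount) FROM transactions GROUP BY account HAVING SUM(amount) > 2931.8

Result:
account | SUM(amount)
--------+------------
ACC-104 | 4806.59    
ACC-106 | 3559.93    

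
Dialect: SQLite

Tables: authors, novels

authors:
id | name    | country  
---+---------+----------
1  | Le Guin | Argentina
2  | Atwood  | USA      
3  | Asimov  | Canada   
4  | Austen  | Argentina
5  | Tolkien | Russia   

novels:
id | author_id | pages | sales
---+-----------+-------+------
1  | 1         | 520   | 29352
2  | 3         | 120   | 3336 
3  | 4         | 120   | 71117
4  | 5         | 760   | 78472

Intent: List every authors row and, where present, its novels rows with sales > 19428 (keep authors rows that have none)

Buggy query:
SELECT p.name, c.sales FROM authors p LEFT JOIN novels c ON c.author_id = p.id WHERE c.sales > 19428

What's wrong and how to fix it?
Bug: Filtering c.sales in WHERE discards the NULL rows produced by LEFT JOIN, turning it into an inner join

Fix: Move the right-table condition into the ON clause so unmatched parents are kept

Corrected query:
SELECT p.name, c.sales FROM authors p LEFT JOIN novels c ON c.author_id = p.id AND c.sales > 19428

Result:
name    | sales
--------+------
Le Guin | 29352
Atwood  | NULL 
Asimov  | NULL 
Austen  | 71117
Tolkien | 78472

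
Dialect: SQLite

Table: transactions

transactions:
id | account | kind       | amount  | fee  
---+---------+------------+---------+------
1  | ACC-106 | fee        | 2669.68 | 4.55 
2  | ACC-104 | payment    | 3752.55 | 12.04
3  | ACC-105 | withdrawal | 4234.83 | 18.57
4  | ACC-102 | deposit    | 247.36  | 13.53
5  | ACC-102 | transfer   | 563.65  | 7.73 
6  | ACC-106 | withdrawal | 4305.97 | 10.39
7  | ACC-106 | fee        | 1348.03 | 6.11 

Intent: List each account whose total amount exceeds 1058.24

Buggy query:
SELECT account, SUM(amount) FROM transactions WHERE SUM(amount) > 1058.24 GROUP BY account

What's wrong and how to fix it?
Bug: Aggregate functions cannot appear in a WHERE clause

Fix: Move the aggregate condition to a HAVING clause

Corrected query:
SELECT account, SUM(amount) FROM transactions GROUP BY account HAVING SUM(amount) > 1058.24

Result:
account | SUM(amount)
--------+------------
ACC-104 | 3752.55    
ACC-105 | 4234.83    
ACC-106 | 8323.68    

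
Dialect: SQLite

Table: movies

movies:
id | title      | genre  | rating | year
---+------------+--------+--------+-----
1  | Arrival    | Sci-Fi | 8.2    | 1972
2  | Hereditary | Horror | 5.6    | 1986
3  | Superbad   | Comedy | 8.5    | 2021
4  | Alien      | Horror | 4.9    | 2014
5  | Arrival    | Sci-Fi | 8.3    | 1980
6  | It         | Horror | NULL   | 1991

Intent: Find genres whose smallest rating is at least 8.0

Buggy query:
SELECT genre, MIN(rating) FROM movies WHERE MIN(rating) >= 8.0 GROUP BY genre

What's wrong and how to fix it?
Bug: Aggregates like MIN are computed per group after WHERE runs

Fix: Replace WHERE with HAVING after the GROUP BY

Corrected query:
SELECT genre, MIN(rating) FROM movies GROUP BY genre HAVING MIN(rating) >= 8.0

Result:
genre  | MIN(rating)
-------+------------
Comedy | 8.5        
Sci-Fi | 8.2        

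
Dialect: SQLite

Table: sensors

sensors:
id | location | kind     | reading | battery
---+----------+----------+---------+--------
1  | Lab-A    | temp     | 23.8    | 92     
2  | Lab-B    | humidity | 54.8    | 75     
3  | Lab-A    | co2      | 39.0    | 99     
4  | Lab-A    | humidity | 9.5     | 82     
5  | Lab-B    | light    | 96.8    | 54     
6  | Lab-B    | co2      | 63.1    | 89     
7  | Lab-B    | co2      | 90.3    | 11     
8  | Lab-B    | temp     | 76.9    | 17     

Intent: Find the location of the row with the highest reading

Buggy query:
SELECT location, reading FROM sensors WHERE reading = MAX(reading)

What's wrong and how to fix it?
Bug: WHERE is evaluated per row; an aggregate over the whole table isn't defined there

Fix: Use a subquery: WHERE reading = (SELECT MAX(reading) FROM sensors)

Corrected query:
SELECT location, reading FROM sensors WHERE reading = (SELECT MAX(reading) FROM sensors)

Result:
location | reading
---------+--------
Lab-B    | 96.8   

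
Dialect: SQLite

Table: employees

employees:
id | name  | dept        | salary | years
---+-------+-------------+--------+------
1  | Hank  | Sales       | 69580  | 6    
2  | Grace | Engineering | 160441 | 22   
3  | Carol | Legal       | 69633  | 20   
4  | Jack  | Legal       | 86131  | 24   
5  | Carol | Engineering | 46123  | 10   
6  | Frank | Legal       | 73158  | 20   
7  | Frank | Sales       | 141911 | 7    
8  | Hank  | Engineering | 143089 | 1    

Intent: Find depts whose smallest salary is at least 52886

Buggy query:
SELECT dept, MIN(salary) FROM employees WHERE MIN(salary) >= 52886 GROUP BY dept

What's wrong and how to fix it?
Bug: MIN() in WHERE is a misuse of aggregate

Fix: Use HAVING for the per-group MIN condition

Corrected query:
SELECT dept, MIN(salary) FROM employees GROUP BY dept HAVING MIN(salary) >= 52886

Result:
dept  | MIN(salary)
------+------------
Legal | 69633      
Sales | 69580      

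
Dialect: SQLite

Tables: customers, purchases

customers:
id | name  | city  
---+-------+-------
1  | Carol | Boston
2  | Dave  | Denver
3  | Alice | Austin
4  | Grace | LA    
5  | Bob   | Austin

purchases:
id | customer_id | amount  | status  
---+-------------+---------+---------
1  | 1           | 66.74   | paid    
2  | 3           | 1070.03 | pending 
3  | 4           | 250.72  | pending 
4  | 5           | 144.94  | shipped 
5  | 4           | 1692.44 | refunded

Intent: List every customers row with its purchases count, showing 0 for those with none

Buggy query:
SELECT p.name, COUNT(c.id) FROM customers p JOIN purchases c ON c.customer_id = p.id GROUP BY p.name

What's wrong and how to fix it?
Bug: INNER JOIN drops customers rows that have no matching purchases rows

Fix: Switch to LEFT JOIN to retain unmatched parent rows

Corrected query:
SELECT p.name, COUNT(c.id) FROM customers p LEFT JOIN purchases c ON c.customer_id = p.id GROUP BY p.name

Result:
name  | COUNT(c.id)
------+------------
Alice | 1          
Bob   | 1          
Carol | 1          
Dave  | 0          
Grace | 2          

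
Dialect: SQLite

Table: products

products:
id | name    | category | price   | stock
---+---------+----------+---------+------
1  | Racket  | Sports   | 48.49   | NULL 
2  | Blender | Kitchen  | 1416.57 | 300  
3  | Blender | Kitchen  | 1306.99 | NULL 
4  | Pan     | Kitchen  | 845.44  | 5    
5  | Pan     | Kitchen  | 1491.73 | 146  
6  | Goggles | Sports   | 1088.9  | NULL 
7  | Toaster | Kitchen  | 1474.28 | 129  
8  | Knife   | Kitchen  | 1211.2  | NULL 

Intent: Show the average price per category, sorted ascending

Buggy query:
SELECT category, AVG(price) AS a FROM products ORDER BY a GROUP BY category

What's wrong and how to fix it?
Bug: GROUP BY must precede ORDER BY

Fix: Move ORDER BY to the end, after GROUP BY

Corrected query:
SELECT category, AVG(price) AS a FROM products GROUP BY category ORDER BY a

Result:
category | a       
---------+---------
Sports   | 568.695 
Kitchen  | 1291.035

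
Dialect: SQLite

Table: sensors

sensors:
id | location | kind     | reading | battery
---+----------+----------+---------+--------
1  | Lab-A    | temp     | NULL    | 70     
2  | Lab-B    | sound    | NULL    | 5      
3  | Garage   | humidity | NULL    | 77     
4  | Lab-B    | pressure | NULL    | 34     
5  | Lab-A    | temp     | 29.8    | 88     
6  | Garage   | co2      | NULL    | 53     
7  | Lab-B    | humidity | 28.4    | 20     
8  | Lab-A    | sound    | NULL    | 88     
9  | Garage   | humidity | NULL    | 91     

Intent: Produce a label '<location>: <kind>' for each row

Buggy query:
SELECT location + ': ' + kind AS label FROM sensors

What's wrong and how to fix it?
Bug: '+' is numeric addition; on text columns SQLite converts them to 0 instead of concatenating

Fix: Replace + with || to concatenate text

Corrected query:
SELECT location || ': ' || kind AS label FROM sensors

Result:
label           
----------------
Lab-A: temp     
Lab-B: sound    
Garage: humidity
Lab-B: pressure 
Lab-A: temp     
Garage: co2     
Lab-B: humidity 
Lab-A: sound    
Garage: humidity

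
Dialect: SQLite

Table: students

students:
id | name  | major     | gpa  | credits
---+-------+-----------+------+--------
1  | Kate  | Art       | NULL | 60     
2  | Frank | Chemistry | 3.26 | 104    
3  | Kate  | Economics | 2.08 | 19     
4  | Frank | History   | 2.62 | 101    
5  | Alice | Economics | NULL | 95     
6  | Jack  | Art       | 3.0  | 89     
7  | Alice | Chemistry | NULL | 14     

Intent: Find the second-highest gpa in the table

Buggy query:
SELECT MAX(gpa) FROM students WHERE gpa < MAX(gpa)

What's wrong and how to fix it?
Bug: The inner MAX is an aggregate inside WHERE, which is not allowed

Fix: Compute the overall MAX in a subquery, then take MAX of rows below it

Corrected query:
SELECT MAX(gpa) FROM students WHERE gpa < (SELECT MAX(gpa) FROM students)

Result:
MAX(gpa)
--------
3       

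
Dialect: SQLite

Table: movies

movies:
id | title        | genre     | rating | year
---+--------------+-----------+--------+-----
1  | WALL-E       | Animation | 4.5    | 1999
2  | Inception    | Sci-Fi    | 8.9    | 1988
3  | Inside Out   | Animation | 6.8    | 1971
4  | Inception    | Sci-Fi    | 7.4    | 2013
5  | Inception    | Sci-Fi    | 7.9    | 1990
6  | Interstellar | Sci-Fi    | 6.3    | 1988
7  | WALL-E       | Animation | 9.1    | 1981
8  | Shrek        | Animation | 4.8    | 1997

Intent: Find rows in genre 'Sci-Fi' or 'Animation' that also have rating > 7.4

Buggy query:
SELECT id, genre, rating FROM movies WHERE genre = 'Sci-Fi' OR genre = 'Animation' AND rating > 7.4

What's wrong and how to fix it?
Bug: AND binds tighter than OR, so this parses as genre = 'Sci-Fi' OR (genre = 'Animation' AND rating > 7.4)

Fix: Add parentheses around the OR so the AND applies to both alternatives

Corrected query:
SELECT id, genre, rating FROM movies WHERE (genre = 'Sci-Fi' OR genre = 'Animation') AND rating > 7.4

Result:
id | genre     | rating
---+-----------+-------
2  | Sci-Fi    | 8.9   
5  | Sci-Fi    | 7.9   
7  | Animation | 9.1   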